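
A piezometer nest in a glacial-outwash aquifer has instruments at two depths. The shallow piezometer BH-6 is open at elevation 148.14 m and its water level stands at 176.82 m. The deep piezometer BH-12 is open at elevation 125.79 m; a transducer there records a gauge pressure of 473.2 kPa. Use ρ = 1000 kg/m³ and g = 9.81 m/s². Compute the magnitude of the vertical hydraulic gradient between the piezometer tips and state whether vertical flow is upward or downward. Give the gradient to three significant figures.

|i_v| ≈ 0.125; vertical flow is downward

Total head at BH-6: h = 176.82 m (water level in the standpipe).
Pressure head at BH-12: ψ = P/(ρg) = 473.2×1000 / (1000 × 9.81) = 48.24 m.
Total head at BH-12: h = z + ψ = 125.79 + 48.24 = 174.03 m.
Δh = h(BH-6) − h(BH-12) = 176.82 − 174.03 = 2.79 m.
Vertical separation Δz = 148.14 − 125.79 = 22.35 m.
|i_v| = |Δh| / Δz = 2.79 / 22.35 = 0.125.
Head is higher in the shallow piezometer, so vertical flow is downward (recharge condition).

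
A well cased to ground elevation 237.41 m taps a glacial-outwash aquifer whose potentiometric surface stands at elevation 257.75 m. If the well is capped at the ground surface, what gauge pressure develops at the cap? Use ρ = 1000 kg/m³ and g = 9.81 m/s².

P ≈ 200 kPa

Head above the cap: Δh = 257.75 − 237.41 = 20.34 m.
P = ρgΔh = 1000 × 9.81 × 20.34 = 199535 Pa ≈ 200 kPa.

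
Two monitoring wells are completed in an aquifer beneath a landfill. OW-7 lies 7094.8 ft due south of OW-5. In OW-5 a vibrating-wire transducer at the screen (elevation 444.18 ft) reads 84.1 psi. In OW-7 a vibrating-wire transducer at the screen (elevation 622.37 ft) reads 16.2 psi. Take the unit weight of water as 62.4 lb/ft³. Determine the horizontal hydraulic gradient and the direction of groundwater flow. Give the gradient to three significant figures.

i ≈ 0.00303; groundwater flows toward the north

Pressure head at OW-5: ψ = 144·P/γ = 144 × 84.1 / 62.4 = 194.08 ft.
Total head at OW-5: h = z + ψ = 444.18 + 194.08 = 638.26 ft.
Pressure head at OW-7: ψ = 144·P/γ = 144 × 16.2 / 62.4 = 37.38 ft.
Total head at OW-7: h = z + ψ = 622.37 + 37.38 = 659.75 ft.
Head difference: h(OW-5) − h(OW-7) = 638.26 − 659.75 = -21.49 ft.
Hydraulic gradient: i = |Δh| / L = 21.49 / 7094.8 = 0.00303.
Flow is from higher to lower head: from OW-7 toward OW-5, i.e. toward the north.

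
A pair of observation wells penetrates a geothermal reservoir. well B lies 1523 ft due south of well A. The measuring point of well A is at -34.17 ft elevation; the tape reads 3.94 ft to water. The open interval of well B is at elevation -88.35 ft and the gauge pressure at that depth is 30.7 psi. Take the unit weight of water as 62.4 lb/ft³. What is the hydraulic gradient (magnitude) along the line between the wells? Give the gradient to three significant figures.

i ≈ 0.0135

Total head at well A: h = -34.17 − 3.94 = -38.11 ft.
Pressure head at well B: ψ = 144·P/γ = 144 × 30.7 / 62.4 = 70.85 ft.
Total head at well B: h = z + ψ = -88.35 + 70.85 = -17.50 ft.
Head difference: h(well A) − h(well B) = -38.11 − (-17.50) = -20.61 ft.
Hydraulic gradient: i = |Δh| / L = 20.61 / 1523 = 0.0135.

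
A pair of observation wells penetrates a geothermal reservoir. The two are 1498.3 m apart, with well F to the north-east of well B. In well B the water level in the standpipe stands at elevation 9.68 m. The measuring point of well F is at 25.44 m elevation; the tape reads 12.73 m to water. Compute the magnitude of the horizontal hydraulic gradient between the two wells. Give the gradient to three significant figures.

Total head at well B: h = 9.68 m (water level in the piezometer is the total head).
Total head at well F: h = 25.44 − 12.73 = 12.71 m.
Head difference: h(well B) − h(well F) = 9.68 − 12.71 = -3.03 m.
Hydraulic gradient: i = |Δh| / L = 3.03 / 1498.3 = 0.00202.

i ≈ 0.00202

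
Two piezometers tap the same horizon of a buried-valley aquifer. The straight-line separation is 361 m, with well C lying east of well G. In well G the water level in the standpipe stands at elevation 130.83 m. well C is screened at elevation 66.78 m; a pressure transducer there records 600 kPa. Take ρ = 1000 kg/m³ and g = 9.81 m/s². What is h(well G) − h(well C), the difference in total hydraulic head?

Total head at well G: h = 130.83 m (water level in the piezometer is the total head).
Pressure head at well C: ψ = P/(ρg) = 600×1000 / (1000 × 9.81) = 61.16 m.
Total head at well C: h = z + ψ = 66.78 + 61.16 = 127.94 m.
Head difference: h(well G) − h(well C) = 130.83 − 127.94 = 2.89 m.

Δh ≈ 2.89 m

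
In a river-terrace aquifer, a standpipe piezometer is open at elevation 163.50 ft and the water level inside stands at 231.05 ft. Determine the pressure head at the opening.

ψ ≈ 67.55 ft

Total head h = 231.05 ft (the water-surface elevation in the piezometer).
Pressure head ψ = h − z = 231.05 − 163.50 = 67.55 ft.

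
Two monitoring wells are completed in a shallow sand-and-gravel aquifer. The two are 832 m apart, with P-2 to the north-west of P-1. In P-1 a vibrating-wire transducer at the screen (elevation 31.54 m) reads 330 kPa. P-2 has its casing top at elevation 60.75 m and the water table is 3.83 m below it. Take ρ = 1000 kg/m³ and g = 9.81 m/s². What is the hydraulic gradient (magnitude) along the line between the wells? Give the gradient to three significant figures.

i ≈ 0.00993

Pressure head at P-1: ψ = P/(ρg) = 330×1000 / (1000 × 9.81) = 33.64 m.
Total head at P-1: h = z + ψ = 31.54 + 33.64 = 65.18 m.
Total head at P-2: h = 60.75 − 3.83 = 56.92 m.
Head difference: h(P-1) − h(P-2) = 65.18 − 56.92 = 8.26 m.
Hydraulic gradient: i = |Δh| / L = 8.26 / 832 = 0.00993.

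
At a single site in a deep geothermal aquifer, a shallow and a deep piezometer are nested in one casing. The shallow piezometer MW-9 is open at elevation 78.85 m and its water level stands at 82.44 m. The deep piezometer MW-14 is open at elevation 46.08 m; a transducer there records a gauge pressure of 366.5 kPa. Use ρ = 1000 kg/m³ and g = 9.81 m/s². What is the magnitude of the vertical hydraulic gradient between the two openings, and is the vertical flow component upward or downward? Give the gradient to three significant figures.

|i_v| ≈ 0.0305; vertical flow is upward

Total head at MW-9: h = 82.44 m (water level in the standpipe).
Pressure head at MW-14: ψ = P/(ρg) = 366.5×1000 / (1000 × 9.81) = 37.36 m.
Total head at MW-14: h = z + ψ = 46.08 + 37.36 = 83.44 m.
Δh = h(MW-9) − h(MW-14) = 82.44 − 83.44 = -1.00 m.
Vertical separation Δz = 78.85 − 46.08 = 32.77 m.
|i_v| = |Δh| / Δz = 1.00 / 32.77 = 0.0305.
Head is higher in the deep piezometer, so vertical flow is upward (discharge condition).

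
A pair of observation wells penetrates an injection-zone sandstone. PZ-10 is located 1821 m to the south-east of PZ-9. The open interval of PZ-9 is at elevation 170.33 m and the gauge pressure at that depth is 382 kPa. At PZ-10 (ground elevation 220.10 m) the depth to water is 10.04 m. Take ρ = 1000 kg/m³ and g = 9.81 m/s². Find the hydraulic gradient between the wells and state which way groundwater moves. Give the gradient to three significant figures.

i ≈ 0.000434; groundwater flows toward the north-west

Pressure head at PZ-9: ψ = P/(ρg) = 382×1000 / (1000 × 9.81) = 38.94 m.
Total head at PZ-9: h = z + ψ = 170.33 + 38.94 = 209.27 m.
Total head at PZ-10: h = 220.10 − 10.04 = 210.06 m.
Head difference: h(PZ-9) − h(PZ-10) = 209.27 − 210.06 = -0.79 m.
Hydraulic gradient: i = |Δh| / L = 0.79 / 1821 = 0.000434.
Flow is from higher to lower head: from PZ-10 toward PZ-9, i.e. toward the north-west.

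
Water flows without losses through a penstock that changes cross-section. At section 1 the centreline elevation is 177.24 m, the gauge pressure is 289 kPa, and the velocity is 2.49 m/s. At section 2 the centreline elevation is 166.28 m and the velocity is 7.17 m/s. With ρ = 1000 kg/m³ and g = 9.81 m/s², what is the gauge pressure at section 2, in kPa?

Pressure head at 1: ψ₁ = P₁/(ρg) = 289×1000 / (1000 × 9.81) = 29.46 m.
Velocity heads: v₁²/2g = 2.49²/19.62 = 0.316 m; v₂²/2g = 7.17²/19.62 = 2.620 m.
Total head H = z₁ + ψ₁ + v₁²/2g = 177.24 + 29.46 + 0.316 = 207.02 m.
ψ₂ = H − z₂ − v₂²/2g = 207.02 − 166.28 − 2.620 = 38.12 m.
P₂ = ρgψ₂ = 1000 × 9.81 × 38.12 ≈ 374 kPa.

P₂ ≈ 374 kPa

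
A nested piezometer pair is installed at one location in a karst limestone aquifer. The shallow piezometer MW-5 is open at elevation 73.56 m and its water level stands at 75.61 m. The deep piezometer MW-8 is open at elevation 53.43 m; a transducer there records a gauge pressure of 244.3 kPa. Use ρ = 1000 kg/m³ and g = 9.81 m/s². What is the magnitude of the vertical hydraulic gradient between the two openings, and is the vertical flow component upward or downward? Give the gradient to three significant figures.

|i_v| ≈ 0.135; vertical flow is upward

Total head at MW-5: h = 75.61 m (water level in the standpipe).
Pressure head at MW-8: ψ = P/(ρg) = 244.3×1000 / (1000 × 9.81) = 24.90 m.
Total head at MW-8: h = z + ψ = 53.43 + 24.90 = 78.33 m.
Δh = h(MW-5) − h(MW-8) = 75.61 − 78.33 = -2.72 m.
Vertical separation Δz = 73.56 − 53.43 = 20.13 m.
|i_v| = |Δh| / Δz = 2.72 / 20.13 = 0.135.
Head is higher in the deep piezometer, so vertical flow is upward (discharge condition).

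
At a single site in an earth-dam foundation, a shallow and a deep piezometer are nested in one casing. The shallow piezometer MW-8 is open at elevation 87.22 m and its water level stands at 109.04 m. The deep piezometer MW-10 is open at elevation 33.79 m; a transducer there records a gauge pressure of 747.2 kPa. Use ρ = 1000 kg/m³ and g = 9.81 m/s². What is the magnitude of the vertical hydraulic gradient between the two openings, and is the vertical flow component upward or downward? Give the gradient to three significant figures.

Total head at MW-8: h = 109.04 m (water level in the standpipe).
Pressure head at MW-10: ψ = P/(ρg) = 747.2×1000 / (1000 × 9.81) = 76.17 m.
Total head at MW-10: h = z + ψ = 33.79 + 76.17 = 109.96 m.
Δh = h(MW-8) − h(MW-10) = 109.04 − 109.96 = -0.92 m.
Vertical separation Δz = 87.22 − 33.79 = 53.43 m.
|i_v| = |Δh| / Δz = 0.92 / 53.43 = 0.0172.
Head is higher in the deep piezometer, so vertical flow is upward (discharge condition).

|i_v| ≈ 0.0172; vertical flow is upward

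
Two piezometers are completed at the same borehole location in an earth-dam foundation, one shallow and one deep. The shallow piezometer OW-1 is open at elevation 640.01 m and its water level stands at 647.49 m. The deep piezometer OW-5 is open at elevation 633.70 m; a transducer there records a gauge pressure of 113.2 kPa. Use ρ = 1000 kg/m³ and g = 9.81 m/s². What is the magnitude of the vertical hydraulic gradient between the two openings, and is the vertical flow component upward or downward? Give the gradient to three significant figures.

Total head at OW-1: h = 647.49 m (water level in the standpipe).
Pressure head at OW-5: ψ = P/(ρg) = 113.2×1000 / (1000 × 9.81) = 11.54 m.
Total head at OW-5: h = z + ψ = 633.70 + 11.54 = 645.24 m.
Δh = h(OW-1) − h(OW-5) = 647.49 − 645.24 = 2.25 m.
Vertical separation Δz = 640.01 − 633.70 = 6.31 m.
|i_v| = |Δh| / Δz = 2.25 / 6.31 = 0.357.
Head is higher in the shallow piezometer, so vertical flow is downward (recharge condition).

|i_v| ≈ 0.357; vertical flow is downward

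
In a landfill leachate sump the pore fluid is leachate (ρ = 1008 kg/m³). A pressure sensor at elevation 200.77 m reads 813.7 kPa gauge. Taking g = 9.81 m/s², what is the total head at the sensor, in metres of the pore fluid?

ψ = P/(ρg) = 813.7×1000 / (1008 × 9.81) = 82.29 m.
h = z + ψ = 200.77 + 82.29 = 283.06 m.

h ≈ 283.06 m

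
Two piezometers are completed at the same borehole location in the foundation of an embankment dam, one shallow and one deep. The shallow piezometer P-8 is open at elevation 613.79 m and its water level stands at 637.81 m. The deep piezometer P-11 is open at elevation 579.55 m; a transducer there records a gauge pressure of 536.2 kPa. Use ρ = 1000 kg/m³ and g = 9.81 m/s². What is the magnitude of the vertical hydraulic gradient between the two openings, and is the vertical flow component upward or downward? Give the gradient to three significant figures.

|i_v| ≈ 0.105; vertical flow is downward

Total head at P-8: h = 637.81 m (water level in the standpipe).
Pressure head at P-11: ψ = P/(ρg) = 536.2×1000 / (1000 × 9.81) = 54.66 m.
Total head at P-11: h = z + ψ = 579.55 + 54.66 = 634.21 m.
Δh = h(P-8) − h(P-11) = 637.81 − 634.21 = 3.60 m.
Vertical separation Δz = 613.79 − 579.55 = 34.24 m.
|i_v| = |Δh| / Δz = 3.60 / 34.24 = 0.105.
Head is higher in the shallow piezometer, so vertical flow is downward (recharge condition).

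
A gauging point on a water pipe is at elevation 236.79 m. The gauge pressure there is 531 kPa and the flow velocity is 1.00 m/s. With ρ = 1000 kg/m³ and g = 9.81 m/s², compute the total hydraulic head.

Pressure head ψ = P/(ρg) = 531×1000 / (1000 × 9.81) = 54.13 m.
Velocity head = v²/(2g) = 1.00² / (2 × 9.81) = 0.051 m.
h = z + ψ + v²/(2g) = 236.79 + 54.13 + 0.051 = 290.97 m.

h ≈ 290.97 m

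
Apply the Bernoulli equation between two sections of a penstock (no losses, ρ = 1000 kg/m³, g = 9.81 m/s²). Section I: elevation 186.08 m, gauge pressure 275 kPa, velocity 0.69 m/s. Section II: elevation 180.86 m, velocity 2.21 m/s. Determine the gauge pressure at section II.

P₂ ≈ 324 kPa

Pressure head at I: ψ₁ = P₁/(ρg) = 275×1000 / (1000 × 9.81) = 28.03 m.
Velocity heads: v₁²/2g = 0.69²/19.62 = 0.024 m; v₂²/2g = 2.21²/19.62 = 0.249 m.
Total head H = z₁ + ψ₁ + v₁²/2g = 186.08 + 28.03 + 0.024 = 214.13 m.
ψ₂ = H − z₂ − v₂²/2g = 214.13 − 180.86 − 0.249 = 33.02 m.
P₂ = ρgψ₂ = 1000 × 9.81 × 33.02 ≈ 324 kPa.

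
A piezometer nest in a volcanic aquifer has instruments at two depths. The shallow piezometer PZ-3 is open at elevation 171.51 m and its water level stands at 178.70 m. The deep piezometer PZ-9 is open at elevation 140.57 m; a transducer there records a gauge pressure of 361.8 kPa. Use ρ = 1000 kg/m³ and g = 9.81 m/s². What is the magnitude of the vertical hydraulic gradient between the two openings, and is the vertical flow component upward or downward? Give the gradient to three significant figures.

|i_v| ≈ 0.0404; vertical flow is downward

Total head at PZ-3: h = 178.70 m (water level in the standpipe).
Pressure head at PZ-9: ψ = P/(ρg) = 361.8×1000 / (1000 × 9.81) = 36.88 m.
Total head at PZ-9: h = z + ψ = 140.57 + 36.88 = 177.45 m.
Δh = h(PZ-3) − h(PZ-9) = 178.70 − 177.45 = 1.25 m.
Vertical separation Δz = 171.51 − 140.57 = 30.94 m.
|i_v| = |Δh| / Δz = 1.25 / 30.94 = 0.0404.
Head is higher in the shallow piezometer, so vertical flow is downward (recharge condition).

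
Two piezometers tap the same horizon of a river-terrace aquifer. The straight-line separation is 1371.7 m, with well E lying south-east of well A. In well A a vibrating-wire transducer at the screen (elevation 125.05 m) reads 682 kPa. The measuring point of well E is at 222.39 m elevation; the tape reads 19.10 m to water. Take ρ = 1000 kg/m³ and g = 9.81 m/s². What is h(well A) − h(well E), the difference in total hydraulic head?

Δh ≈ -8.72 m

Pressure head at well A: ψ = P/(ρg) = 682×1000 / (1000 × 9.81) = 69.52 m.
Total head at well A: h = z + ψ = 125.05 + 69.52 = 194.57 m.
Total head at well E: h = 222.39 − 19.10 = 203.29 m.
Head difference: h(well A) − h(well E) = 194.57 − 203.29 = -8.72 m.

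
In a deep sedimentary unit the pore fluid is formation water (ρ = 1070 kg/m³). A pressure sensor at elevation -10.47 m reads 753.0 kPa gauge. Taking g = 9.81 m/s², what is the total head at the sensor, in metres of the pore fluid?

ψ = P/(ρg) = 753.0×1000 / (1070 × 9.81) = 71.74 m.
h = z + ψ = -10.47 + 71.74 = 61.27 m.

h ≈ 61.27 m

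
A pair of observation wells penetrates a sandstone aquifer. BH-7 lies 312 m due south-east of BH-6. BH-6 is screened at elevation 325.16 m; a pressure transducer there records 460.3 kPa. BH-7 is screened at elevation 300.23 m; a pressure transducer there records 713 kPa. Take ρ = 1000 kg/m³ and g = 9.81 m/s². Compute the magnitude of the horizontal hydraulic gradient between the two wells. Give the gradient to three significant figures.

Pressure head at BH-6: ψ = P/(ρg) = 460.3×1000 / (1000 × 9.81) = 46.92 m.
Total head at BH-6: h = z + ψ = 325.16 + 46.92 = 372.08 m.
Pressure head at BH-7: ψ = P/(ρg) = 713×1000 / (1000 × 9.81) = 72.68 m.
Total head at BH-7: h = z + ψ = 300.23 + 72.68 = 372.91 m.
Head difference: h(BH-6) − h(BH-7) = 372.08 − 372.91 = -0.83 m.
Hydraulic gradient: i = |Δh| / L = 0.83 / 312 = 0.00266.

i ≈ 0.00266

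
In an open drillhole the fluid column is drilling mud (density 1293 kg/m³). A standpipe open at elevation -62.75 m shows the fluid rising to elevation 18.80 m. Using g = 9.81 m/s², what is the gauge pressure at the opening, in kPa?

P ≈ 1030 kPa

Pressure head ψ = h − z = 18.80 − (-62.75) = 81.55 m.
P = ρgψ = 1293 × 9.81 × 81.55 = 1034407 Pa ≈ 1030 kPa.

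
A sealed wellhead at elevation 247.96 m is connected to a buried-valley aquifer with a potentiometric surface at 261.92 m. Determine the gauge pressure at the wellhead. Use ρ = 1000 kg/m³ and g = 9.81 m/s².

P ≈ 137 kPa

Head above the cap: Δh = 261.92 − 247.96 = 13.96 m.
P = ρgΔh = 1000 × 9.81 × 13.96 = 136948 Pa ≈ 137 kPa.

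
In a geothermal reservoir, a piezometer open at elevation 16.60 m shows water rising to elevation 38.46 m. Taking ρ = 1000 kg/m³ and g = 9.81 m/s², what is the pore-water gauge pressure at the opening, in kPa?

Pressure head ψ = h − z = 38.46 − 16.60 = 21.86 m.
P = ρgψ = 1000 × 9.81 × 21.86 = 214447 Pa ≈ 214 kPa.

P ≈ 214 kPa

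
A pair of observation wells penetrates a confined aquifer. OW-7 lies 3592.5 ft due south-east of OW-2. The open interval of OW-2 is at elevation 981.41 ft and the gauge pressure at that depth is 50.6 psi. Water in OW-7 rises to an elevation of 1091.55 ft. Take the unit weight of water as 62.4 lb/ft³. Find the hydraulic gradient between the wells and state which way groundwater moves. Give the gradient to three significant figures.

i ≈ 0.00185; groundwater flows toward the south-east

Pressure head at OW-2: ψ = 144·P/γ = 144 × 50.6 / 62.4 = 116.77 ft.
Total head at OW-2: h = z + ψ = 981.41 + 116.77 = 1098.18 ft.
Total head at OW-7: h = 1091.55 ft (water level in the piezometer is the total head).
Head difference: h(OW-2) − h(OW-7) = 1098.18 − 1091.55 = 6.63 ft.
Hydraulic gradient: i = |Δh| / L = 6.63 / 3592.5 = 0.00185.
Flow is from higher to lower head: from OW-2 toward OW-7, i.e. toward the south-east.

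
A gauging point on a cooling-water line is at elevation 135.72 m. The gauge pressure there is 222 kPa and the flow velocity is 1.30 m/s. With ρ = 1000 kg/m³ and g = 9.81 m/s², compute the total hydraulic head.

Pressure head ψ = P/(ρg) = 222×1000 / (1000 × 9.81) = 22.63 m.
Velocity head = v²/(2g) = 1.30² / (2 × 9.81) = 0.086 m.
h = z + ψ + v²/(2g) = 135.72 + 22.63 + 0.086 = 158.44 m.

h ≈ 158.44 m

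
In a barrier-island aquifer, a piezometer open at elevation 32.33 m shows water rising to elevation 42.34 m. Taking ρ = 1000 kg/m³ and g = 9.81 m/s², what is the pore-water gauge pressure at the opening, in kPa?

Pressure head ψ = h − z = 42.34 − 32.33 = 10.01 m.
P = ρgψ = 1000 × 9.81 × 10.01 = 98198 Pa ≈ 98.2 kPa.

P ≈ 98.2 kPa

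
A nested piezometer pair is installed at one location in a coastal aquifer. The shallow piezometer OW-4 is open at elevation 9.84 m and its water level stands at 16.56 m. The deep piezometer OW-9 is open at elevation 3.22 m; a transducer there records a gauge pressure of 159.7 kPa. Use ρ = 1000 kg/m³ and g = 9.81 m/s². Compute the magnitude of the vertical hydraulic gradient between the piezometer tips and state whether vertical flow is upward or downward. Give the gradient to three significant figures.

|i_v| ≈ 0.444; vertical flow is upward

Total head at OW-4: h = 16.56 m (water level in the standpipe).
Pressure head at OW-9: ψ = P/(ρg) = 159.7×1000 / (1000 × 9.81) = 16.28 m.
Total head at OW-9: h = z + ψ = 3.22 + 16.28 = 19.50 m.
Δh = h(OW-4) − h(OW-9) = 16.56 − 19.50 = -2.94 m.
Vertical separation Δz = 9.84 − 3.22 = 6.62 m.
|i_v| = |Δh| / Δz = 2.94 / 6.62 = 0.444.
Head is higher in the deep piezometer, so vertical flow is upward (discharge condition).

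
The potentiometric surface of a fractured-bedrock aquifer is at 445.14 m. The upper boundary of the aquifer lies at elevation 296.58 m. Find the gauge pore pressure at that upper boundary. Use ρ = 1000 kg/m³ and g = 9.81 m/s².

Pressure head at the aquifer top: ψ = h − z = 445.14 − 296.58 = 148.56 m.
P = ρgψ = 1000 × 9.81 × 148.56 = 1457374 Pa ≈ 1460 kPa.

P ≈ 1460 kPa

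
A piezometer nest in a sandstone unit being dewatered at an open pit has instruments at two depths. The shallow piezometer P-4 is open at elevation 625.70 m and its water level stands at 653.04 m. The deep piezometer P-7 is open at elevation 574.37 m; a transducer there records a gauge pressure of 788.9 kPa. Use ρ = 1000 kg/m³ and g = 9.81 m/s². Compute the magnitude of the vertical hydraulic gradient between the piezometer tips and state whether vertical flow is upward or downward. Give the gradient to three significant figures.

Total head at P-4: h = 653.04 m (water level in the standpipe).
Pressure head at P-7: ψ = P/(ρg) = 788.9×1000 / (1000 × 9.81) = 80.42 m.
Total head at P-7: h = z + ψ = 574.37 + 80.42 = 654.79 m.
Δh = h(P-4) − h(P-7) = 653.04 − 654.79 = -1.75 m.
Vertical separation Δz = 625.70 − 574.37 = 51.33 m.
|i_v| = |Δh| / Δz = 1.75 / 51.33 = 0.0341.
Head is higher in the deep piezometer, so vertical flow is upward (discharge condition).

|i_v| ≈ 0.0341; vertical flow is upward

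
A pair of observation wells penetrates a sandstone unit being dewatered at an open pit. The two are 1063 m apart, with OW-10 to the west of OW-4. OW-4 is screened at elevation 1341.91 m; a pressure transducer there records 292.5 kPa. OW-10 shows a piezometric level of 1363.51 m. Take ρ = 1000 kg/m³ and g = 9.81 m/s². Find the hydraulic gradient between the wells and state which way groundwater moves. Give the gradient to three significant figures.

Pressure head at OW-4: ψ = P/(ρg) = 292.5×1000 / (1000 × 9.81) = 29.82 m.
Total head at OW-4: h = z + ψ = 1341.91 + 29.82 = 1371.73 m.
Total head at OW-10: h = 1363.51 m (water level in the piezometer is the total head).
Head difference: h(OW-4) − h(OW-10) = 1371.73 − 1363.51 = 8.22 m.
Hydraulic gradient: i = |Δh| / L = 8.22 / 1063 = 0.00773.
Flow is from higher to lower head: from OW-4 toward OW-10, i.e. toward the west.

i ≈ 0.00773; groundwater flows toward the west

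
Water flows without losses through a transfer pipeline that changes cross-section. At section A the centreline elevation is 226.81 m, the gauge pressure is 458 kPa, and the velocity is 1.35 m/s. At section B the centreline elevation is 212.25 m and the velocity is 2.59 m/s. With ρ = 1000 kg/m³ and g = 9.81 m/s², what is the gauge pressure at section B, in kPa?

Pressure head at A: ψ₁ = P₁/(ρg) = 458×1000 / (1000 × 9.81) = 46.69 m.
Velocity heads: v₁²/2g = 1.35²/19.62 = 0.093 m; v₂²/2g = 2.59²/19.62 = 0.342 m.
Total head H = z₁ + ψ₁ + v₁²/2g = 226.81 + 46.69 + 0.093 = 273.59 m.
ψ₂ = H − z₂ − v₂²/2g = 273.59 − 212.25 − 0.342 = 61.00 m.
P₂ = ρgψ₂ = 1000 × 9.81 × 61.00 ≈ 598 kPa.

P₂ ≈ 598 kPa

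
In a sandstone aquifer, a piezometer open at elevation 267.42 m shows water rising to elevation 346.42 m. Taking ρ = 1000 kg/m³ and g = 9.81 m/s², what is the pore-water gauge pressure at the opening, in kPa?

P ≈ 775 kPa

Pressure head ψ = h − z = 346.42 − 267.42 = 79.00 m.
P = ρgψ = 1000 × 9.81 × 79.00 = 774990 Pa ≈ 775 kPa.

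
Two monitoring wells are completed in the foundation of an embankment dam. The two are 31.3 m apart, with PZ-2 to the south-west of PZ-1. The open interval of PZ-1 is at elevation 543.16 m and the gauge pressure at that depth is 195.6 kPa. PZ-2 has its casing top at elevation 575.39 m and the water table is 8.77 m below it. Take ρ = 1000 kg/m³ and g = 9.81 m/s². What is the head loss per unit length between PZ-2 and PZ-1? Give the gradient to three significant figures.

Pressure head at PZ-1: ψ = P/(ρg) = 195.6×1000 / (1000 × 9.81) = 19.94 m.
Total head at PZ-1: h = z + ψ = 543.16 + 19.94 = 563.10 m.
Total head at PZ-2: h = 575.39 − 8.77 = 566.62 m.
Head difference: h(PZ-1) − h(PZ-2) = 563.10 − 566.62 = -3.52 m.
Hydraulic gradient: i = |Δh| / L = 3.52 / 31.3 = 0.112.

i ≈ 0.112 m/m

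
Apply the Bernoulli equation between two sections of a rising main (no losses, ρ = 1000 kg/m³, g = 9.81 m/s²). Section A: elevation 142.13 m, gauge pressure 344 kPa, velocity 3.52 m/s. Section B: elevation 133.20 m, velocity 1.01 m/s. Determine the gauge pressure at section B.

Pressure head at A: ψ₁ = P₁/(ρg) = 344×1000 / (1000 × 9.81) = 35.07 m.
Velocity heads: v₁²/2g = 3.52²/19.62 = 0.632 m; v₂²/2g = 1.01²/19.62 = 0.052 m.
Total head H = z₁ + ψ₁ + v₁²/2g = 142.13 + 35.07 + 0.632 = 177.83 m.
ψ₂ = H − z₂ − v₂²/2g = 177.83 − 133.20 − 0.052 = 44.58 m.
P₂ = ρgψ₂ = 1000 × 9.81 × 44.58 ≈ 437 kPa.

P₂ ≈ 437 kPa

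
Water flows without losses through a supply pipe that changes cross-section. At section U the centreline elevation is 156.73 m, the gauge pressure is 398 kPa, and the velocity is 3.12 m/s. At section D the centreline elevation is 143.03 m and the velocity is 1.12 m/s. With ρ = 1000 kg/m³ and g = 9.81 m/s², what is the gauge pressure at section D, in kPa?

Pressure head at U: ψ₁ = P₁/(ρg) = 398×1000 / (1000 × 9.81) = 40.57 m.
Velocity heads: v₁²/2g = 3.12²/19.62 = 0.496 m; v₂²/2g = 1.12²/19.62 = 0.064 m.
Total head H = z₁ + ψ₁ + v₁²/2g = 156.73 + 40.57 + 0.496 = 197.80 m.
ψ₂ = H − z₂ − v₂²/2g = 197.80 − 143.03 − 0.064 = 54.71 m.
P₂ = ρgψ₂ = 1000 × 9.81 × 54.71 ≈ 537 kPa.

P₂ ≈ 537 kPa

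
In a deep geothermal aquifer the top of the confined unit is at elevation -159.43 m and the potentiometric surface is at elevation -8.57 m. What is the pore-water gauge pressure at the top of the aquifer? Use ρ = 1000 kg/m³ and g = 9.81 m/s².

P ≈ 1480 kPa

Pressure head at the aquifer top: ψ = h − z = -8.57 − (-159.43) = 150.86 m.
P = ρgψ = 1000 × 9.81 × 150.86 = 1479937 Pa ≈ 1480 kPa.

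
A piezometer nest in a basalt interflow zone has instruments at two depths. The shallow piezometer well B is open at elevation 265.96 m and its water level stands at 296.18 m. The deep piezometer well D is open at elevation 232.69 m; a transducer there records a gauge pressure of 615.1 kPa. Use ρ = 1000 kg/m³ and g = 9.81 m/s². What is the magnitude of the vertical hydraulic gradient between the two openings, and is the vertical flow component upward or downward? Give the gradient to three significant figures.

Total head at well B: h = 296.18 m (water level in the standpipe).
Pressure head at well D: ψ = P/(ρg) = 615.1×1000 / (1000 × 9.81) = 62.70 m.
Total head at well D: h = z + ψ = 232.69 + 62.70 = 295.39 m.
Δh = h(well B) − h(well D) = 296.18 − 295.39 = 0.79 m.
Vertical separation Δz = 265.96 − 232.69 = 33.27 m.
|i_v| = |Δh| / Δz = 0.79 / 33.27 = 0.0237.
Head is higher in the shallow piezometer, so vertical flow is downward (recharge condition).

|i_v| ≈ 0.0237; vertical flow is downward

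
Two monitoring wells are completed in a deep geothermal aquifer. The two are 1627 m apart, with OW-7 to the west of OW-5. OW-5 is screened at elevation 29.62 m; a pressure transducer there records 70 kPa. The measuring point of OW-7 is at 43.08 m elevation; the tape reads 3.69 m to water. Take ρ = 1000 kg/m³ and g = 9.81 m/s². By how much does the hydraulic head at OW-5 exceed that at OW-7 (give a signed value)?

Δh ≈ -2.63 m

Pressure head at OW-5: ψ = P/(ρg) = 70×1000 / (1000 × 9.81) = 7.14 m.
Total head at OW-5: h = z + ψ = 29.62 + 7.14 = 36.76 m.
Total head at OW-7: h = 43.08 − 3.69 = 39.39 m.
Head difference: h(OW-5) − h(OW-7) = 36.76 − 39.39 = -2.63 m.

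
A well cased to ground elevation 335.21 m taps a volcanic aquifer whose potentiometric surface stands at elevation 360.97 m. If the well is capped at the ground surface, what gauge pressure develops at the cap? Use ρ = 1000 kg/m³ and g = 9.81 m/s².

Head above the cap: Δh = 360.97 − 335.21 = 25.76 m.
P = ρgΔh = 1000 × 9.81 × 25.76 = 252706 Pa ≈ 253 kPa.

P ≈ 253 kPa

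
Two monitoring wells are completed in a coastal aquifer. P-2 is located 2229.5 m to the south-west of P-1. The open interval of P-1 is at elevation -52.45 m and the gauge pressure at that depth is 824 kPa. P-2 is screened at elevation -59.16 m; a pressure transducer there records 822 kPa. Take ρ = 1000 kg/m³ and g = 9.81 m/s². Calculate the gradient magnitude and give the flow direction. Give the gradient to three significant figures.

Pressure head at P-1: ψ = P/(ρg) = 824×1000 / (1000 × 9.81) = 84.00 m.
Total head at P-1: h = z + ψ = -52.45 + 84.00 = 31.55 m.
Pressure head at P-2: ψ = P/(ρg) = 822×1000 / (1000 × 9.81) = 83.79 m.
Total head at P-2: h = z + ψ = -59.16 + 83.79 = 24.63 m.
Head difference: h(P-1) − h(P-2) = 31.55 − 24.63 = 6.92 m.
Hydraulic gradient: i = |Δh| / L = 6.92 / 2229.5 = 0.00310.
Flow is from higher to lower head: from P-1 toward P-2, i.e. toward the south-west.

i ≈ 0.00310; groundwater flows toward the south-west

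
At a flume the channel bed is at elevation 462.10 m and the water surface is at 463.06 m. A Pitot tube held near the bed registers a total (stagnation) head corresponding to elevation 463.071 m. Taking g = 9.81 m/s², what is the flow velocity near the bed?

v ≈ 0.465 m/s

Near the bed, under hydrostatic conditions, the piezometric head (z + ψ) equals the free-surface elevation, 463.06 m.
Velocity head = total − piezometric = 463.071 − 463.06 = 0.011 m.
v = √(2g·h_v) = √(2 × 9.81 × 0.011) = 0.465 m/s.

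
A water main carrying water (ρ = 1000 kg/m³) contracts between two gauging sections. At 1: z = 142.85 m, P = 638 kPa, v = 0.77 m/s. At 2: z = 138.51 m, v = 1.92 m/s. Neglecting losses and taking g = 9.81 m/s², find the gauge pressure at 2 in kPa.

P₂ ≈ 679 kPa

Pressure head at 1: ψ₁ = P₁/(ρg) = 638×1000 / (1000 × 9.81) = 65.04 m.
Velocity heads: v₁²/2g = 0.77²/19.62 = 0.030 m; v₂²/2g = 1.92²/19.62 = 0.188 m.
Total head H = z₁ + ψ₁ + v₁²/2g = 142.85 + 65.04 + 0.030 = 207.92 m.
ψ₂ = H − z₂ − v₂²/2g = 207.92 − 138.51 − 0.188 = 69.22 m.
P₂ = ρgψ₂ = 1000 × 9.81 × 69.22 ≈ 679 kPa.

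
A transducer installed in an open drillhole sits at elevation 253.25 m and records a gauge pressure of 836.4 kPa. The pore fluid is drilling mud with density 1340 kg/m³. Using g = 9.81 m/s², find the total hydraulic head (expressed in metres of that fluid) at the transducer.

ψ = P/(ρg) = 836.4×1000 / (1340 × 9.81) = 63.63 m.
h = z + ψ = 253.25 + 63.63 = 316.88 m.

h ≈ 316.88 m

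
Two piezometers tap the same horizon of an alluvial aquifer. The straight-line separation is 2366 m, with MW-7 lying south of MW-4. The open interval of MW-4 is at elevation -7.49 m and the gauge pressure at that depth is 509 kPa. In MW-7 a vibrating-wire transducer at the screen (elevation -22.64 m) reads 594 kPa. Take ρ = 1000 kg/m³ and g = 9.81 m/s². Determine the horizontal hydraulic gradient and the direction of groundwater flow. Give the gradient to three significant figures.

Pressure head at MW-4: ψ = P/(ρg) = 509×1000 / (1000 × 9.81) = 51.89 m.
Total head at MW-4: h = z + ψ = -7.49 + 51.89 = 44.40 m.
Pressure head at MW-7: ψ = P/(ρg) = 594×1000 / (1000 × 9.81) = 60.55 m.
Total head at MW-7: h = z + ψ = -22.64 + 60.55 = 37.91 m.
Head difference: h(MW-4) − h(MW-7) = 44.40 − 37.91 = 6.49 m.
Hydraulic gradient: i = |Δh| / L = 6.49 / 2366 = 0.00274.
Flow is from higher to lower head: from MW-4 toward MW-7, i.e. toward the south.

i ≈ 0.00274; groundwater flows toward the south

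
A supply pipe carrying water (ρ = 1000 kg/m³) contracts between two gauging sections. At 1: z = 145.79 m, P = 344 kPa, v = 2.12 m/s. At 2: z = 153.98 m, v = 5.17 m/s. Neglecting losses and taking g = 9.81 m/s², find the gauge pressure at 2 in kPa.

P₂ ≈ 253 kPa

Pressure head at 1: ψ₁ = P₁/(ρg) = 344×1000 / (1000 × 9.81) = 35.07 m.
Velocity heads: v₁²/2g = 2.12²/19.62 = 0.229 m; v₂²/2g = 5.17²/19.62 = 1.362 m.
Total head H = z₁ + ψ₁ + v₁²/2g = 145.79 + 35.07 + 0.229 = 181.09 m.
ψ₂ = H − z₂ − v₂²/2g = 181.09 − 153.98 − 1.362 = 25.75 m.
P₂ = ρgψ₂ = 1000 × 9.81 × 25.75 ≈ 253 kPa.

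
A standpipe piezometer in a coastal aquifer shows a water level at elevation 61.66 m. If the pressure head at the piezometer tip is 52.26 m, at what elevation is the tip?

z = h − ψ = 61.66 − 52.26 = 9.40 m.

z ≈ 9.40 m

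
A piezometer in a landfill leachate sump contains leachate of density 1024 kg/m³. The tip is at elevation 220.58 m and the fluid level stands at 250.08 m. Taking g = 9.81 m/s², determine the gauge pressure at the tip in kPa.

Pressure head ψ = h − z = 250.08 − 220.58 = 29.50 m.
P = ρgψ = 1024 × 9.81 × 29.50 = 296340 Pa ≈ 296 kPa.

P ≈ 296 kPa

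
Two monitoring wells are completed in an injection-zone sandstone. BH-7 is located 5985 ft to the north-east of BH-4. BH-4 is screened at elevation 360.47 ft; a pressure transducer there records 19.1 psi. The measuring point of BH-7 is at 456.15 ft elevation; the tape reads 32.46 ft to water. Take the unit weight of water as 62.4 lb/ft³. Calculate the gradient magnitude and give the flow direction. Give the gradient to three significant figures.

i ≈ 0.00320; groundwater flows toward the south-west

Pressure head at BH-4: ψ = 144·P/γ = 144 × 19.1 / 62.4 = 44.08 ft.
Total head at BH-4: h = z + ψ = 360.47 + 44.08 = 404.55 ft.
Total head at BH-7: h = 456.15 − 32.46 = 423.69 ft.
Head difference: h(BH-4) − h(BH-7) = 404.55 − 423.69 = -19.14 ft.
Hydraulic gradient: i = |Δh| / L = 19.14 / 5985 = 0.00320.
Flow is from higher to lower head: from BH-7 toward BH-4, i.e. toward the south-west.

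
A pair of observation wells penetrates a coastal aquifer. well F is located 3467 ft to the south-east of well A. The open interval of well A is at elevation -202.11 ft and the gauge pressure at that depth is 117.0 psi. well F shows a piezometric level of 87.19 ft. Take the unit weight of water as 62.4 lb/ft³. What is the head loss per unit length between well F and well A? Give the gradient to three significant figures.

Pressure head at well A: ψ = 144·P/γ = 144 × 117.0 / 62.4 = 270.00 ft.
Total head at well A: h = z + ψ = -202.11 + 270.00 = 67.89 ft.
Total head at well F: h = 87.19 ft (water level in the piezometer is the total head).
Head difference: h(well A) − h(well F) = 67.89 − 87.19 = -19.30 ft.
Hydraulic gradient: i = |Δh| / L = 19.30 / 3467 = 0.00557.

i ≈ 0.00557 ft/ft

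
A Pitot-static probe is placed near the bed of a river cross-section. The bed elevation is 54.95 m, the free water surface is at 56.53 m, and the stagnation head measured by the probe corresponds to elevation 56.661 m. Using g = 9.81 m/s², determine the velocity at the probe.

Near the bed, under hydrostatic conditions, the piezometric head (z + ψ) equals the free-surface elevation, 56.53 m.
Velocity head = total − piezometric = 56.661 − 56.53 = 0.131 m.
v = √(2g·h_v) = √(2 × 9.81 × 0.131) = 1.60 m/s.

v ≈ 1.60 m/s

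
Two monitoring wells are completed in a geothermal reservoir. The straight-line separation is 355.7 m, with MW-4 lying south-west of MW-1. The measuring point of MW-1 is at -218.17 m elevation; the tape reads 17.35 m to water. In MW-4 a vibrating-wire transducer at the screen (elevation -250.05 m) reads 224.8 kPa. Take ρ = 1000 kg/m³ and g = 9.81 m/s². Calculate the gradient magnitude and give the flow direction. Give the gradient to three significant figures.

i ≈ 0.0236; groundwater flows toward the north-east

Total head at MW-1: h = -218.17 − 17.35 = -235.52 m.
Pressure head at MW-4: ψ = P/(ρg) = 224.8×1000 / (1000 × 9.81) = 22.92 m.
Total head at MW-4: h = z + ψ = -250.05 + 22.92 = -227.13 m.
Head difference: h(MW-1) − h(MW-4) = -235.52 − (-227.13) = -8.39 m.
Hydraulic gradient: i = |Δh| / L = 8.39 / 355.7 = 0.0236.
Flow is from higher to lower head: from MW-4 toward MW-1, i.e. toward the north-east.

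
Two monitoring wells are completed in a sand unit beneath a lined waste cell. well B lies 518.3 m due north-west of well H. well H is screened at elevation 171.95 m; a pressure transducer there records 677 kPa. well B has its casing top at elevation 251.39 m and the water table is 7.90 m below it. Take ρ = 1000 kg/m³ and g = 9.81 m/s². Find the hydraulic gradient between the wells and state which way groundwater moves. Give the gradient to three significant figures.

Pressure head at well H: ψ = P/(ρg) = 677×1000 / (1000 × 9.81) = 69.01 m.
Total head at well H: h = z + ψ = 171.95 + 69.01 = 240.96 m.
Total head at well B: h = 251.39 − 7.90 = 243.49 m.
Head difference: h(well H) − h(well B) = 240.96 − 243.49 = -2.53 m.
Hydraulic gradient: i = |Δh| / L = 2.53 / 518.3 = 0.00488.
Flow is from higher to lower head: from well B toward well H, i.e. toward the south-east.

i ≈ 0.00488; groundwater flows toward the south-east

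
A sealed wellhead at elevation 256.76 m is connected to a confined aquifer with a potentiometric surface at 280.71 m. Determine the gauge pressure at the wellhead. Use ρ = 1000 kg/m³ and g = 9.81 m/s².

P ≈ 235 kPa

Head above the cap: Δh = 280.71 − 256.76 = 23.95 m.
P = ρgΔh = 1000 × 9.81 × 23.95 = 234950 Pa ≈ 235 kPa.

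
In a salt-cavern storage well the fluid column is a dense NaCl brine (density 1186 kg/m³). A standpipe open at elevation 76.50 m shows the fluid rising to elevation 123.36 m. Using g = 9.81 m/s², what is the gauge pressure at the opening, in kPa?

P ≈ 545 kPa

Pressure head ψ = h − z = 123.36 − 76.50 = 46.86 m.
P = ρgψ = 1186 × 9.81 × 46.86 = 545200 Pa ≈ 545 kPa.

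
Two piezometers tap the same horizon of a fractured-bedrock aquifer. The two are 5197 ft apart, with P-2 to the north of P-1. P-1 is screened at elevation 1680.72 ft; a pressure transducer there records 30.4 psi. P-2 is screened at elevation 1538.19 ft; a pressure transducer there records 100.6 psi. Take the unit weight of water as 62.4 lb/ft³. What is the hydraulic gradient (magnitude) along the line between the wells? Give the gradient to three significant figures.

Pressure head at P-1: ψ = 144·P/γ = 144 × 30.4 / 62.4 = 70.15 ft.
Total head at P-1: h = z + ψ = 1680.72 + 70.15 = 1750.87 ft.
Pressure head at P-2: ψ = 144·P/γ = 144 × 100.6 / 62.4 = 232.15 ft.
Total head at P-2: h = z + ψ = 1538.19 + 232.15 = 1770.34 ft.
Head difference: h(P-1) − h(P-2) = 1750.87 − 1770.34 = -19.47 ft.
Hydraulic gradient: i = |Δh| / L = 19.47 / 5197 = 0.00375.

i ≈ 0.00375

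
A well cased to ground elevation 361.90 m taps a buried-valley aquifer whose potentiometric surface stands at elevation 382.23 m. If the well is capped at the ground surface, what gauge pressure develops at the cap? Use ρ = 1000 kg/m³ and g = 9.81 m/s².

P ≈ 199 kPa

Head above the cap: Δh = 382.23 − 361.90 = 20.33 m.
P = ρgΔh = 1000 × 9.81 × 20.33 = 199437 Pa ≈ 199 kPa.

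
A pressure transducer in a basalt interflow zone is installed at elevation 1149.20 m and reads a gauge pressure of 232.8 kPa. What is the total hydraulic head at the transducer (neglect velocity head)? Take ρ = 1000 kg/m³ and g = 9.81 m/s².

ψ = P/(ρg) = 232.8×1000 / (1000 × 9.81) = 23.73 m.
h = z + ψ = 1149.20 + 23.73 = 1172.93 m.

h ≈ 1172.93 m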